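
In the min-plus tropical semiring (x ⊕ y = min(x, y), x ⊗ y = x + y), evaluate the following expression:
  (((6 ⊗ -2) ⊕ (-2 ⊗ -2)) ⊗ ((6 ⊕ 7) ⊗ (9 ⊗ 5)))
(((6 ⊗ -2) ⊕ (-2 ⊗ -2)) ⊗ ((6 ⊕ 7) ⊗ (9 ⊗ 5))) = 16

Expand innermost to outermost. Recall ⊕ takes the minimum of its arguments and ⊗ takes their sum. Working out the expression (((6 ⊗ -2) ⊕ (-2 ⊗ -2)) ⊗ ((6 ⊕ 7) ⊗ (9 ⊗ 5))) gives 16.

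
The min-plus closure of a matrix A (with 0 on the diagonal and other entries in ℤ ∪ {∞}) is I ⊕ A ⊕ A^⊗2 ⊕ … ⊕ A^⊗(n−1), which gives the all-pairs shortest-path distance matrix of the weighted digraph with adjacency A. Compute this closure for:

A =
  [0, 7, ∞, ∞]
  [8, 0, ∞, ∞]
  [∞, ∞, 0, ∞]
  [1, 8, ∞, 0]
Closure =
  [0, 7, ∞, ∞]
  [8, 0, ∞, ∞]
  [∞, ∞, 0, ∞]
  [1, 8, ∞, 0]

This is the Floyd-Warshall all-pairs shortest-path computation. For each intermediate vertex k = 0, 1, …, 3, update dist[i][j] ← min(dist[i][j], dist[i][k] + dist[k][j]). The final matrix gives, for each (i, j), the minimum total weight of any directed path from i to j (possibly empty when i = j).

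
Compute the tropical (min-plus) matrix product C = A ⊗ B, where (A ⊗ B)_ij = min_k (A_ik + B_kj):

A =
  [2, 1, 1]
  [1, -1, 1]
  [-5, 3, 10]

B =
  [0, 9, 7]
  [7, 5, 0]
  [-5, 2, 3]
A ⊗ B =
  [-4, 3, 1]
  [-4, 3, -1]
  [-5, 4, 2]

Apply the min-plus product entry-by-entry:
  C[0][0] = min over k of (A[0][0] + B[0][0] = 2 + 0 = 2, A[0][1] + B[1][0] = 1 + 7 = 8, A[0][2] + B[2][0] = 1 + -5 = -4) = -4 (attained at k = 2)
  C[0][1] = min over k of (A[0][0] + B[0][1] = 2 + 9 = 11, A[0][1] + B[1][1] = 1 + 5 = 6, A[0][2] + B[2][1] = 1 + 2 = 3) = 3 (attained at k = 2)
  C[0][2] = min over k of (A[0][0] + B[0][2] = 2 + 7 = 9, A[0][1] + B[1][2] = 1 + 0 = 1, A[0][2] + B[2][2] = 1 + 3 = 4) = 1 (attained at k = 1)
  C[1][0] = min over k of (A[1][0] + B[0][0] = 1 + 0 = 1, A[1][1] + B[1][0] = -1 + 7 = 6, A[1][2] + B[2][0] = 1 + -5 = -4) = -4 (attained at k = 2)
  C[1][1] = min over k of (A[1][0] + B[0][1] = 1 + 9 = 10, A[1][1] + B[1][1] = -1 + 5 = 4, A[1][2] + B[2][1] = 1 + 2 = 3) = 3 (attained at k = 2)
  C[1][2] = min over k of (A[1][0] + B[0][2] = 1 + 7 = 8, A[1][1] + B[1][2] = -1 + 0 = -1, A[1][2] + B[2][2] = 1 + 3 = 4) = -1 (attained at k = 1)
  C[2][0] = min over k of (A[2][0] + B[0][0] = -5 + 0 = -5, A[2][1] + B[1][0] = 3 + 7 = 10, A[2][2] + B[2][0] = 10 + -5 = 5) = -5 (attained at k = 0)
  C[2][1] = min over k of (A[2][0] + B[0][1] = -5 + 9 = 4, A[2][1] + B[1][1] = 3 + 5 = 8, A[2][2] + B[2][1] = 10 + 2 = 12) = 4 (attained at k = 0)
  C[2][2] = min over k of (A[2][0] + B[0][2] = -5 + 7 = 2, A[2][1] + B[1][2] = 3 + 0 = 3, A[2][2] + B[2][2] = 10 + 3 = 13) = 2 (attained at k = 0)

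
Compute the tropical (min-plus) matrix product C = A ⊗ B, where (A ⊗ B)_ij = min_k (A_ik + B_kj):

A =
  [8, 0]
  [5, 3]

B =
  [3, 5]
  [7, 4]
A ⊗ B =
  [7, 4]
  [8, 7]

Apply the min-plus product entry-by-entry:
  C[0][0] = min over k of (A[0][0] + B[0][0] = 8 + 3 = 11, A[0][1] + B[1][0] = 0 + 7 = 7) = 7 (attained at k = 1)
  C[0][1] = min over k of (A[0][0] + B[0][1] = 8 + 5 = 13, A[0][1] + B[1][1] = 0 + 4 = 4) = 4 (attained at k = 1)
  C[1][0] = min over k of (A[1][0] + B[0][0] = 5 + 3 = 8, A[1][1] + B[1][0] = 3 + 7 = 10) = 8 (attained at k = 0)
  C[1][1] = min over k of (A[1][0] + B[0][1] = 5 + 5 = 10, A[1][1] + B[1][1] = 3 + 4 = 7) = 7 (attained at k = 1)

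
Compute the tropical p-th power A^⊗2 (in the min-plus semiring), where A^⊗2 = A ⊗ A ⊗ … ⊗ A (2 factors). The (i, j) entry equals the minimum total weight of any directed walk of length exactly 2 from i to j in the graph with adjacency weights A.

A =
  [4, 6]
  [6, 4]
A^⊗2 =
  [8, 10]
  [10, 8]

Each entry (A^⊗2)_ij equals the minimum over all length-2 walks i = v_0 → v_1 → … → v_2 = j of Σ_t A[v_t][v_{t+1}]. For example, for (i, j) = (0, 1) we minimise over 2 possible intermediate vertex sequences; the minimum is 10, attained along the walk 0 → 0 → 1.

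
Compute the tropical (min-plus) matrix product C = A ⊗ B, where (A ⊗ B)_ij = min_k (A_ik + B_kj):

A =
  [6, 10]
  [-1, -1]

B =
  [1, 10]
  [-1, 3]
A ⊗ B =
  [7, 13]
  [-2, 2]

Apply the min-plus product entry-by-entry:
  C[0][0] = min over k of (A[0][0] + B[0][0] = 6 + 1 = 7, A[0][1] + B[1][0] = 10 + -1 = 9) = 7 (attained at k = 0)
  C[0][1] = min over k of (A[0][0] + B[0][1] = 6 + 10 = 16, A[0][1] + B[1][1] = 10 + 3 = 13) = 13 (attained at k = 1)
  C[1][0] = min over k of (A[1][0] + B[0][0] = -1 + 1 = 0, A[1][1] + B[1][0] = -1 + -1 = -2) = -2 (attained at k = 1)
  C[1][1] = min over k of (A[1][0] + B[0][1] = -1 + 10 = 9, A[1][1] + B[1][1] = -1 + 3 = 2) = 2 (attained at k = 1)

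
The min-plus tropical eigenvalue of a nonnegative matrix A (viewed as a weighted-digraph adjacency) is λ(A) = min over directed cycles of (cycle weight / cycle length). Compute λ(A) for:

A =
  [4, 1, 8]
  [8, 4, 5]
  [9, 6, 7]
λ(A) = 4

Enumerate directed cycles and compute their means (weight / length). Sample:
  cycle 0 → 0: weight = 4, length = 1, mean = 4/1 ≈ 4.000
  cycle 1 → 1: weight = 4, length = 1, mean = 4/1 ≈ 4.000
  cycle 2 → 2: weight = 7, length = 1, mean = 7/1 ≈ 7.000
  cycle 0 → 1 → 0: weight = 9, length = 2, mean = 9/2 ≈ 4.500
  cycle 0 → 2 → 0: weight = 17, length = 2, mean = 17/2 ≈ 8.500
  cycle 1 → 0 → 1: weight = 9, length = 2, mean = 9/2 ≈ 4.500
Minimum mean = 4.000, attained e.g. along the cycle 0 → 0 with weight 4 and length 1. So λ(A) = 4/1 = 4.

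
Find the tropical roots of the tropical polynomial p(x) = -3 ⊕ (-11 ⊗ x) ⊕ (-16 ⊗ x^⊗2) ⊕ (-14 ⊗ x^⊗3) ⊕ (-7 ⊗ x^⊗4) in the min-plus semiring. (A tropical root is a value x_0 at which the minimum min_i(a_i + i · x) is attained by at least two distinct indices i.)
Roots: {-7, -2, 5, 8}

Each tropical root is a break point of the lower envelope of the lines y = a_i + i · x (there are 5 lines, with slopes 0, 1, ..., 4). Only the lines that attain the minimum somewhere contribute to roots; other lines are dominated. Here the surviving (envelope) indices are i = 4, i = 3, i = 2, i = 1, i = 0.
Intersections between consecutive envelope lines give the roots: for adjacent envelope indices i < j the intersection is x = (a_i − a_j) / (j − i). Reading off the sorted break points: {-7, -2, 5, 8}.
Verification: at each break x_0, at least two indices attain the minimum of min_i(a_i + i · x_0).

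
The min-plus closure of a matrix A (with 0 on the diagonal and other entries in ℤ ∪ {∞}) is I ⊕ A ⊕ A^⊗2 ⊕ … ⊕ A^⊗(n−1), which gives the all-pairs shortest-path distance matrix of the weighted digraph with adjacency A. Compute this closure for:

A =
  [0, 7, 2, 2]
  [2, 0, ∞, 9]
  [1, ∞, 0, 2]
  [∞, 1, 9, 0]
Closure =
  [0, 3, 2, 2]
  [2, 0, 4, 4]
  [1, 3, 0, 2]
  [3, 1, 5, 0]

This is the Floyd-Warshall all-pairs shortest-path computation. For each intermediate vertex k = 0, 1, …, 3, update dist[i][j] ← min(dist[i][j], dist[i][k] + dist[k][j]). The final matrix gives, for each (i, j), the minimum total weight of any directed path from i to j (possibly empty when i = j).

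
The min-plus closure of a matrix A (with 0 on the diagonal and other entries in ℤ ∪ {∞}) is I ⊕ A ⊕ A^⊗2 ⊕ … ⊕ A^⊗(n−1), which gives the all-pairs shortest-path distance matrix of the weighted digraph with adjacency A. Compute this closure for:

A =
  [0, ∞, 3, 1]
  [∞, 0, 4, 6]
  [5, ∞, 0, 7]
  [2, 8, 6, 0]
Closure =
  [0, 9, 3, 1]
  [8, 0, 4, 6]
  [5, 14, 0, 6]
  [2, 8, 5, 0]

This is the Floyd-Warshall all-pairs shortest-path computation. For each intermediate vertex k = 0, 1, …, 3, update dist[i][j] ← min(dist[i][j], dist[i][k] + dist[k][j]). The final matrix gives, for each (i, j), the minimum total weight of any directed path from i to j (possibly empty when i = j).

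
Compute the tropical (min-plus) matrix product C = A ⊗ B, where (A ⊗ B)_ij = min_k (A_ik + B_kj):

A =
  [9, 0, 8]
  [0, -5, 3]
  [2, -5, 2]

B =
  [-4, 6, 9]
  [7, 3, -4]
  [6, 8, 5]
A ⊗ B =
  [5, 3, -4]
  [-4, -2, -9]
  [-2, -2, -9]

Apply the min-plus product entry-by-entry:
  C[0][0] = min over k of (A[0][0] + B[0][0] = 9 + -4 = 5, A[0][1] + B[1][0] = 0 + 7 = 7, A[0][2] + B[2][0] = 8 + 6 = 14) = 5 (attained at k = 0)
  C[0][1] = min over k of (A[0][0] + B[0][1] = 9 + 6 = 15, A[0][1] + B[1][1] = 0 + 3 = 3, A[0][2] + B[2][1] = 8 + 8 = 16) = 3 (attained at k = 1)
  C[0][2] = min over k of (A[0][0] + B[0][2] = 9 + 9 = 18, A[0][1] + B[1][2] = 0 + -4 = -4, A[0][2] + B[2][2] = 8 + 5 = 13) = -4 (attained at k = 1)
  C[1][0] = min over k of (A[1][0] + B[0][0] = 0 + -4 = -4, A[1][1] + B[1][0] = -5 + 7 = 2, A[1][2] + B[2][0] = 3 + 6 = 9) = -4 (attained at k = 0)
  C[1][1] = min over k of (A[1][0] + B[0][1] = 0 + 6 = 6, A[1][1] + B[1][1] = -5 + 3 = -2, A[1][2] + B[2][1] = 3 + 8 = 11) = -2 (attained at k = 1)
  C[1][2] = min over k of (A[1][0] + B[0][2] = 0 + 9 = 9, A[1][1] + B[1][2] = -5 + -4 = -9, A[1][2] + B[2][2] = 3 + 5 = 8) = -9 (attained at k = 1)
  C[2][0] = min over k of (A[2][0] + B[0][0] = 2 + -4 = -2, A[2][1] + B[1][0] = -5 + 7 = 2, A[2][2] + B[2][0] = 2 + 6 = 8) = -2 (attained at k = 0)
  C[2][1] = min over k of (A[2][0] + B[0][1] = 2 + 6 = 8, A[2][1] + B[1][1] = -5 + 3 = -2, A[2][2] + B[2][1] = 2 + 8 = 10) = -2 (attained at k = 1)
  C[2][2] = min over k of (A[2][0] + B[0][2] = 2 + 9 = 11, A[2][1] + B[1][2] = -5 + -4 = -9, A[2][2] + B[2][2] = 2 + 5 = 7) = -9 (attained at k = 1)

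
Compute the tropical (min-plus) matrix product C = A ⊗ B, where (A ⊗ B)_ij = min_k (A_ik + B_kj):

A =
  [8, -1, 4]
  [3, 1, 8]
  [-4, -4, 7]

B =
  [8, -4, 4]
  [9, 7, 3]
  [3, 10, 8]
A ⊗ B =
  [7, 4, 2]
  [10, -1, 4]
  [4, -8, -1]

Apply the min-plus product entry-by-entry:
  C[0][0] = min over k of (A[0][0] + B[0][0] = 8 + 8 = 16, A[0][1] + B[1][0] = -1 + 9 = 8, A[0][2] + B[2][0] = 4 + 3 = 7) = 7 (attained at k = 2)
  C[0][1] = min over k of (A[0][0] + B[0][1] = 8 + -4 = 4, A[0][1] + B[1][1] = -1 + 7 = 6, A[0][2] + B[2][1] = 4 + 10 = 14) = 4 (attained at k = 0)
  C[0][2] = min over k of (A[0][0] + B[0][2] = 8 + 4 = 12, A[0][1] + B[1][2] = -1 + 3 = 2, A[0][2] + B[2][2] = 4 + 8 = 12) = 2 (attained at k = 1)
  C[1][0] = min over k of (A[1][0] + B[0][0] = 3 + 8 = 11, A[1][1] + B[1][0] = 1 + 9 = 10, A[1][2] + B[2][0] = 8 + 3 = 11) = 10 (attained at k = 1)
  C[1][1] = min over k of (A[1][0] + B[0][1] = 3 + -4 = -1, A[1][1] + B[1][1] = 1 + 7 = 8, A[1][2] + B[2][1] = 8 + 10 = 18) = -1 (attained at k = 0)
  C[1][2] = min over k of (A[1][0] + B[0][2] = 3 + 4 = 7, A[1][1] + B[1][2] = 1 + 3 = 4, A[1][2] + B[2][2] = 8 + 8 = 16) = 4 (attained at k = 1)
  C[2][0] = min over k of (A[2][0] + B[0][0] = -4 + 8 = 4, A[2][1] + B[1][0] = -4 + 9 = 5, A[2][2] + B[2][0] = 7 + 3 = 10) = 4 (attained at k = 0)
  C[2][1] = min over k of (A[2][0] + B[0][1] = -4 + -4 = -8, A[2][1] + B[1][1] = -4 + 7 = 3, A[2][2] + B[2][1] = 7 + 10 = 17) = -8 (attained at k = 0)
  C[2][2] = min over k of (A[2][0] + B[0][2] = -4 + 4 = 0, A[2][1] + B[1][2] = -4 + 3 = -1, A[2][2] + B[2][2] = 7 + 8 = 15) = -1 (attained at k = 1)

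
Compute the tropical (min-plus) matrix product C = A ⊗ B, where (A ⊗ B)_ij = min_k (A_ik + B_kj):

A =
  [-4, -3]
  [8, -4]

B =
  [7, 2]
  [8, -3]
A ⊗ B =
  [3, -6]
  [4, -7]

Apply the min-plus product entry-by-entry:
  C[0][0] = min over k of (A[0][0] + B[0][0] = -4 + 7 = 3, A[0][1] + B[1][0] = -3 + 8 = 5) = 3 (attained at k = 0)
  C[0][1] = min over k of (A[0][0] + B[0][1] = -4 + 2 = -2, A[0][1] + B[1][1] = -3 + -3 = -6) = -6 (attained at k = 1)
  C[1][0] = min over k of (A[1][0] + B[0][0] = 8 + 7 = 15, A[1][1] + B[1][0] = -4 + 8 = 4) = 4 (attained at k = 1)
  C[1][1] = min over k of (A[1][0] + B[0][1] = 8 + 2 = 10, A[1][1] + B[1][1] = -4 + -3 = -7) = -7 (attained at k = 1)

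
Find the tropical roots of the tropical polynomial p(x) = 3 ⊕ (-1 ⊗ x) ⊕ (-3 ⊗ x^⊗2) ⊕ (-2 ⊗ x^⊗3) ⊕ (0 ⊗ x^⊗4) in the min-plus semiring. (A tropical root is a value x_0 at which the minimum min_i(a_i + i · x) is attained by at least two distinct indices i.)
Roots: {-2, -1, 2, 4}

Each tropical root is a break point of the lower envelope of the lines y = a_i + i · x (there are 5 lines, with slopes 0, 1, ..., 4). Only the lines that attain the minimum somewhere contribute to roots; other lines are dominated. Here the surviving (envelope) indices are i = 4, i = 3, i = 2, i = 1, i = 0.
Intersections between consecutive envelope lines give the roots: for adjacent envelope indices i < j the intersection is x = (a_i − a_j) / (j − i). Reading off the sorted break points: {-2, -1, 2, 4}.
Verification: at each break x_0, at least two indices attain the minimum of min_i(a_i + i · x_0).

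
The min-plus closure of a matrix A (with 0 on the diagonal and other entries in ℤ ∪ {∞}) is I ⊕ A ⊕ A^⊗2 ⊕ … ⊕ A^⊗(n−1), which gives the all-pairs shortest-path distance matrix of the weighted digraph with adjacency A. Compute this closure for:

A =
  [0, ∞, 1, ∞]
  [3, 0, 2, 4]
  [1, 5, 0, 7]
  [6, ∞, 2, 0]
Closure =
  [0, 6, 1, 8]
  [3, 0, 2, 4]
  [1, 5, 0, 7]
  [3, 7, 2, 0]

This is the Floyd-Warshall all-pairs shortest-path computation. For each intermediate vertex k = 0, 1, …, 3, update dist[i][j] ← min(dist[i][j], dist[i][k] + dist[k][j]). The final matrix gives, for each (i, j), the minimum total weight of any directed path from i to j (possibly empty when i = j).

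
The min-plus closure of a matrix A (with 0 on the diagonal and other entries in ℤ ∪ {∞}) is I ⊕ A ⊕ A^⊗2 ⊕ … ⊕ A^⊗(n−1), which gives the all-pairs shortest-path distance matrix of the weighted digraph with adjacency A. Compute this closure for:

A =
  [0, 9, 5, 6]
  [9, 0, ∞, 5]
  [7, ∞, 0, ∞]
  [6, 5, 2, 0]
Closure =
  [0, 9, 5, 6]
  [9, 0, 7, 5]
  [7, 16, 0, 13]
  [6, 5, 2, 0]

This is the Floyd-Warshall all-pairs shortest-path computation. For each intermediate vertex k = 0, 1, …, 3, update dist[i][j] ← min(dist[i][j], dist[i][k] + dist[k][j]). The final matrix gives, for each (i, j), the minimum total weight of any directed path from i to j (possibly empty when i = j).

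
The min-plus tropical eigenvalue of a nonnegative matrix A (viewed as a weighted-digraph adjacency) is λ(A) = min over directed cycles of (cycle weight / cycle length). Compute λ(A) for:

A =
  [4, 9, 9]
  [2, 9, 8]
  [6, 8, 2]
λ(A) = 2

Enumerate directed cycles and compute their means (weight / length). Sample:
  cycle 0 → 0: weight = 4, length = 1, mean = 4/1 ≈ 4.000
  cycle 1 → 1: weight = 9, length = 1, mean = 9/1 ≈ 9.000
  cycle 2 → 2: weight = 2, length = 1, mean = 2/1 ≈ 2.000
  cycle 0 → 1 → 0: weight = 11, length = 2, mean = 11/2 ≈ 5.500
  cycle 0 → 2 → 0: weight = 15, length = 2, mean = 15/2 ≈ 7.500
  cycle 1 → 0 → 1: weight = 11, length = 2, mean = 11/2 ≈ 5.500
Minimum mean = 2.000, attained e.g. along the cycle 2 → 2 with weight 2 and length 1. So λ(A) = 2/1 = 2.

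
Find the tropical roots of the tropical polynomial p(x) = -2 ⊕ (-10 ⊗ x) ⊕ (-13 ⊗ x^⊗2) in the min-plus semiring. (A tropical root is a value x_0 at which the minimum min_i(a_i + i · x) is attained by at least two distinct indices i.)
Roots: {3, 8}

Each tropical root is a break point of the lower envelope of the lines y = a_i + i · x (there are 3 lines, with slopes 0, 1, ..., 2). Only the lines that attain the minimum somewhere contribute to roots; other lines are dominated. Here the surviving (envelope) indices are i = 2, i = 1, i = 0.
Intersections between consecutive envelope lines give the roots: for adjacent envelope indices i < j the intersection is x = (a_i − a_j) / (j − i). Reading off the sorted break points: {3, 8}.
Verification: at each break x_0, at least two indices attain the minimum of min_i(a_i + i · x_0).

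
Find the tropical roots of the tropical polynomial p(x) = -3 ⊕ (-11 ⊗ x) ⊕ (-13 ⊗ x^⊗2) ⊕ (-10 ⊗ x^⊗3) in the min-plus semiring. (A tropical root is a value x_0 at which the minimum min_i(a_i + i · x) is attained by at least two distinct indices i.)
Roots: {-3, 2, 8}

Each tropical root is a break point of the lower envelope of the lines y = a_i + i · x (there are 4 lines, with slopes 0, 1, ..., 3). Only the lines that attain the minimum somewhere contribute to roots; other lines are dominated. Here the surviving (envelope) indices are i = 3, i = 2, i = 1, i = 0.
Intersections between consecutive envelope lines give the roots: for adjacent envelope indices i < j the intersection is x = (a_i − a_j) / (j − i). Reading off the sorted break points: {-3, 2, 8}.
Verification: at each break x_0, at least two indices attain the minimum of min_i(a_i + i · x_0).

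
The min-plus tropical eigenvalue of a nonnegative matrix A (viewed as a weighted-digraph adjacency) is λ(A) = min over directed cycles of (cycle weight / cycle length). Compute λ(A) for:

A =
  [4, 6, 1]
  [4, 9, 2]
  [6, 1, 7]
λ(A) = 3/2

Enumerate directed cycles and compute their means (weight / length). Sample:
  cycle 0 → 0: weight = 4, length = 1, mean = 4/1 ≈ 4.000
  cycle 1 → 1: weight = 9, length = 1, mean = 9/1 ≈ 9.000
  cycle 2 → 2: weight = 7, length = 1, mean = 7/1 ≈ 7.000
  cycle 0 → 1 → 0: weight = 10, length = 2, mean = 10/2 ≈ 5.000
  cycle 0 → 2 → 0: weight = 7, length = 2, mean = 7/2 ≈ 3.500
  cycle 1 → 0 → 1: weight = 10, length = 2, mean = 10/2 ≈ 5.000
Minimum mean = 1.500, attained e.g. along the cycle 1 → 2 → 1 with weight 3 and length 2. So λ(A) = 3/2 = 3/2.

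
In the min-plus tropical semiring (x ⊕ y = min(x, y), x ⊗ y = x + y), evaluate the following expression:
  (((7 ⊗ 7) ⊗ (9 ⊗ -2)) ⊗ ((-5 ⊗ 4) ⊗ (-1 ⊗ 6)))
(((7 ⊗ 7) ⊗ (9 ⊗ -2)) ⊗ ((-5 ⊗ 4) ⊗ (-1 ⊗ 6))) = 25

Expand innermost to outermost. Recall ⊕ takes the minimum of its arguments and ⊗ takes their sum. Working out the expression (((7 ⊗ 7) ⊗ (9 ⊗ -2)) ⊗ ((-5 ⊗ 4) ⊗ (-1 ⊗ 6))) gives 25.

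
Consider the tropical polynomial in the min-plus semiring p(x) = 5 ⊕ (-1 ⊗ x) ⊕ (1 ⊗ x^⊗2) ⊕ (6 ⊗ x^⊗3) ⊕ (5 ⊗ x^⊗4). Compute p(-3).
p(-3) = -7

A tropical monomial a ⊗ x^⊗i evaluates to a + i · x. Evaluating each term at x = -3:
  Term 0 contributes 5 + 0 · -3 = 5
  Term 1 contributes -1 + 1 · -3 = -4
  Term 2 contributes 1 + 2 · -3 = -5
  Term 3 contributes 6 + 3 · -3 = -3
  Term 4 contributes 5 + 4 · -3 = -7
p(-3) = ⊕ of these = min[5, -4, -5, -3, -7] = -7.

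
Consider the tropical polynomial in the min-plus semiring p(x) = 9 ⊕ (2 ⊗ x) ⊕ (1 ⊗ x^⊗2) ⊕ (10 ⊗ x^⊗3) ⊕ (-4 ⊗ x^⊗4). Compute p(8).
p(8) = 9

A tropical monomial a ⊗ x^⊗i evaluates to a + i · x. Evaluating each term at x = 8:
  Term 0 contributes 9 + 0 · 8 = 9
  Term 1 contributes 2 + 1 · 8 = 10
  Term 2 contributes 1 + 2 · 8 = 17
  Term 3 contributes 10 + 3 · 8 = 34
  Term 4 contributes -4 + 4 · 8 = 28
p(8) = ⊕ of these = min[9, 10, 17, 34, 28] = 9.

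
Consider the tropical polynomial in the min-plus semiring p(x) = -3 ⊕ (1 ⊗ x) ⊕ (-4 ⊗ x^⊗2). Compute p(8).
p(8) = -3

A tropical monomial a ⊗ x^⊗i evaluates to a + i · x. Evaluating each term at x = 8:
  Term 0 contributes -3 + 0 · 8 = -3
  Term 1 contributes 1 + 1 · 8 = 9
  Term 2 contributes -4 + 2 · 8 = 12
p(8) = ⊕ of these = min[-3, 9, 12] = -3.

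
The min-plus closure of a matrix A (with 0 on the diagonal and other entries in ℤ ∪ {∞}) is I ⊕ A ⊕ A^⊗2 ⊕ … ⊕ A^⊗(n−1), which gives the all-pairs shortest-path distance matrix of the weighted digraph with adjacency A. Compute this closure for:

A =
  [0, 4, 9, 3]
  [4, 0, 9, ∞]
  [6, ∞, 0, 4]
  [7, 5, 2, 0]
Closure =
  [0, 4, 5, 3]
  [4, 0, 9, 7]
  [6, 9, 0, 4]
  [7, 5, 2, 0]

This is the Floyd-Warshall all-pairs shortest-path computation. For each intermediate vertex k = 0, 1, …, 3, update dist[i][j] ← min(dist[i][j], dist[i][k] + dist[k][j]). The final matrix gives, for each (i, j), the minimum total weight of any directed path from i to j (possibly empty when i = j).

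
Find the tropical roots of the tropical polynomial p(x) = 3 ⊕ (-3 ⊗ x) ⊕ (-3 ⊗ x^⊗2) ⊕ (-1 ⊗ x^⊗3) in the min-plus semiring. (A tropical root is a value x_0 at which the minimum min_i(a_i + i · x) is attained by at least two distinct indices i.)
Roots: {-2, 0, 6}

Each tropical root is a break point of the lower envelope of the lines y = a_i + i · x (there are 4 lines, with slopes 0, 1, ..., 3). Only the lines that attain the minimum somewhere contribute to roots; other lines are dominated. Here the surviving (envelope) indices are i = 3, i = 2, i = 1, i = 0.
Intersections between consecutive envelope lines give the roots: for adjacent envelope indices i < j the intersection is x = (a_i − a_j) / (j − i). Reading off the sorted break points: {-2, 0, 6}.
Verification: at each break x_0, at least two indices attain the minimum of min_i(a_i + i · x_0).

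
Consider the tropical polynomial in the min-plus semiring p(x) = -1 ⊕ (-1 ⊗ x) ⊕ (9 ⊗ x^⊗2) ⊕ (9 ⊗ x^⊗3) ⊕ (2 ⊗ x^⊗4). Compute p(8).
p(8) = -1

A tropical monomial a ⊗ x^⊗i evaluates to a + i · x. Evaluating each term at x = 8:
  Term 0 contributes -1 + 0 · 8 = -1
  Term 1 contributes -1 + 1 · 8 = 7
  Term 2 contributes 9 + 2 · 8 = 25
  Term 3 contributes 9 + 3 · 8 = 33
  Term 4 contributes 2 + 4 · 8 = 34
p(8) = ⊕ of these = min[-1, 7, 25, 33, 34] = -1.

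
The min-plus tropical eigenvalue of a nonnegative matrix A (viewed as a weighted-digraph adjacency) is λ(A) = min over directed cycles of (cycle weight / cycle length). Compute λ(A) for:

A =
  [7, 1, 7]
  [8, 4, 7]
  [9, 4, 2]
λ(A) = 2

Enumerate directed cycles and compute their means (weight / length). Sample:
  cycle 0 → 0: weight = 7, length = 1, mean = 7/1 ≈ 7.000
  cycle 1 → 1: weight = 4, length = 1, mean = 4/1 ≈ 4.000
  cycle 2 → 2: weight = 2, length = 1, mean = 2/1 ≈ 2.000
  cycle 0 → 1 → 0: weight = 9, length = 2, mean = 9/2 ≈ 4.500
  cycle 0 → 2 → 0: weight = 16, length = 2, mean = 16/2 ≈ 8.000
  cycle 1 → 0 → 1: weight = 9, length = 2, mean = 9/2 ≈ 4.500
Minimum mean = 2.000, attained e.g. along the cycle 2 → 2 with weight 2 and length 1. So λ(A) = 2/1 = 2.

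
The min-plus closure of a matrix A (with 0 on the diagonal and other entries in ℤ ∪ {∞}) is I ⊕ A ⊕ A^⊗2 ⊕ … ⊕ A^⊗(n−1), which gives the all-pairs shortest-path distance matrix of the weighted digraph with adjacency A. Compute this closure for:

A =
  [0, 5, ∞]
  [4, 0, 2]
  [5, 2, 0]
Closure =
  [0, 5, 7]
  [4, 0, 2]
  [5, 2, 0]

This is the Floyd-Warshall all-pairs shortest-path computation. For each intermediate vertex k = 0, 1, …, 2, update dist[i][j] ← min(dist[i][j], dist[i][k] + dist[k][j]). The final matrix gives, for each (i, j), the minimum total weight of any directed path from i to j (possibly empty when i = j).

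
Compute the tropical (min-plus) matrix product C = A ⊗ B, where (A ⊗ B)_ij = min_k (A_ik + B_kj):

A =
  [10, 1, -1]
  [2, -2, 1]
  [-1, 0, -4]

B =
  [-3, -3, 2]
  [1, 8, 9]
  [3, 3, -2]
A ⊗ B =
  [2, 2, -3]
  [-1, -1, -1]
  [-4, -4, -6]

Apply the min-plus product entry-by-entry:
  C[0][0] = min over k of (A[0][0] + B[0][0] = 10 + -3 = 7, A[0][1] + B[1][0] = 1 + 1 = 2, A[0][2] + B[2][0] = -1 + 3 = 2) = 2 (attained at k = 1)
  C[0][1] = min over k of (A[0][0] + B[0][1] = 10 + -3 = 7, A[0][1] + B[1][1] = 1 + 8 = 9, A[0][2] + B[2][1] = -1 + 3 = 2) = 2 (attained at k = 2)
  C[0][2] = min over k of (A[0][0] + B[0][2] = 10 + 2 = 12, A[0][1] + B[1][2] = 1 + 9 = 10, A[0][2] + B[2][2] = -1 + -2 = -3) = -3 (attained at k = 2)
  C[1][0] = min over k of (A[1][0] + B[0][0] = 2 + -3 = -1, A[1][1] + B[1][0] = -2 + 1 = -1, A[1][2] + B[2][0] = 1 + 3 = 4) = -1 (attained at k = 0)
  C[1][1] = min over k of (A[1][0] + B[0][1] = 2 + -3 = -1, A[1][1] + B[1][1] = -2 + 8 = 6, A[1][2] + B[2][1] = 1 + 3 = 4) = -1 (attained at k = 0)
  C[1][2] = min over k of (A[1][0] + B[0][2] = 2 + 2 = 4, A[1][1] + B[1][2] = -2 + 9 = 7, A[1][2] + B[2][2] = 1 + -2 = -1) = -1 (attained at k = 2)
  C[2][0] = min over k of (A[2][0] + B[0][0] = -1 + -3 = -4, A[2][1] + B[1][0] = 0 + 1 = 1, A[2][2] + B[2][0] = -4 + 3 = -1) = -4 (attained at k = 0)
  C[2][1] = min over k of (A[2][0] + B[0][1] = -1 + -3 = -4, A[2][1] + B[1][1] = 0 + 8 = 8, A[2][2] + B[2][1] = -4 + 3 = -1) = -4 (attained at k = 0)
  C[2][2] = min over k of (A[2][0] + B[0][2] = -1 + 2 = 1, A[2][1] + B[1][2] = 0 + 9 = 9, A[2][2] + B[2][2] = -4 + -2 = -6) = -6 (attained at k = 2)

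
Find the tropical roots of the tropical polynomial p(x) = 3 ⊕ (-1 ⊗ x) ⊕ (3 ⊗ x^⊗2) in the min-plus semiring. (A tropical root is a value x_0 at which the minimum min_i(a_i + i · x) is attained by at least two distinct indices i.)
Roots: {-4, 4}

Each tropical root is a break point of the lower envelope of the lines y = a_i + i · x (there are 3 lines, with slopes 0, 1, ..., 2). Only the lines that attain the minimum somewhere contribute to roots; other lines are dominated. Here the surviving (envelope) indices are i = 2, i = 1, i = 0.
Intersections between consecutive envelope lines give the roots: for adjacent envelope indices i < j the intersection is x = (a_i − a_j) / (j − i). Reading off the sorted break points: {-4, 4}.
Verification: at each break x_0, at least two indices attain the minimum of min_i(a_i + i · x_0).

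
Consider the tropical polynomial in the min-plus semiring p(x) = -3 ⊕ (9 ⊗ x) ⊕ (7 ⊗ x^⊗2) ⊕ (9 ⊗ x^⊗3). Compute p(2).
p(2) = -3

A tropical monomial a ⊗ x^⊗i evaluates to a + i · x. Evaluating each term at x = 2:
  Term 0 contributes -3 + 0 · 2 = -3
  Term 1 contributes 9 + 1 · 2 = 11
  Term 2 contributes 7 + 2 · 2 = 11
  Term 3 contributes 9 + 3 · 2 = 15
p(2) = ⊕ of these = min[-3, 11, 11, 15] = -3.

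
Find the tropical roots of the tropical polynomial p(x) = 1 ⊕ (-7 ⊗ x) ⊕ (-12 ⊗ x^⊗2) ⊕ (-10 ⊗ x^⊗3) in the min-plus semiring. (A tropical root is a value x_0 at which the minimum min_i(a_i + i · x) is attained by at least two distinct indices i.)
Roots: {-2, 5, 8}

Each tropical root is a break point of the lower envelope of the lines y = a_i + i · x (there are 4 lines, with slopes 0, 1, ..., 3). Only the lines that attain the minimum somewhere contribute to roots; other lines are dominated. Here the surviving (envelope) indices are i = 3, i = 2, i = 1, i = 0.
Intersections between consecutive envelope lines give the roots: for adjacent envelope indices i < j the intersection is x = (a_i − a_j) / (j − i). Reading off the sorted break points: {-2, 5, 8}.
Verification: at each break x_0, at least two indices attain the minimum of min_i(a_i + i · x_0).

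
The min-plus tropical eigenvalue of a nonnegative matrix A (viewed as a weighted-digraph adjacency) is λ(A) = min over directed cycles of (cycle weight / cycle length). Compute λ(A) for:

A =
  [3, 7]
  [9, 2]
λ(A) = 2

Enumerate directed cycles and compute their means (weight / length). Sample:
  cycle 0 → 0: weight = 3, length = 1, mean = 3/1 ≈ 3.000
  cycle 1 → 1: weight = 2, length = 1, mean = 2/1 ≈ 2.000
  cycle 0 → 1 → 0: weight = 16, length = 2, mean = 16/2 ≈ 8.000
  cycle 1 → 0 → 1: weight = 16, length = 2, mean = 16/2 ≈ 8.000
Minimum mean = 2.000, attained e.g. along the cycle 1 → 1 with weight 2 and length 1. So λ(A) = 2/1 = 2.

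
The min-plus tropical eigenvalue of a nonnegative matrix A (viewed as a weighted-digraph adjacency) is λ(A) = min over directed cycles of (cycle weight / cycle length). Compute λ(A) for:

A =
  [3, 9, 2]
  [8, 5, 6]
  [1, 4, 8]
λ(A) = 3/2

Enumerate directed cycles and compute their means (weight / length). Sample:
  cycle 0 → 0: weight = 3, length = 1, mean = 3/1 ≈ 3.000
  cycle 1 → 1: weight = 5, length = 1, mean = 5/1 ≈ 5.000
  cycle 2 → 2: weight = 8, length = 1, mean = 8/1 ≈ 8.000
  cycle 0 → 1 → 0: weight = 17, length = 2, mean = 17/2 ≈ 8.500
  cycle 0 → 2 → 0: weight = 3, length = 2, mean = 3/2 ≈ 1.500
  cycle 1 → 0 → 1: weight = 17, length = 2, mean = 17/2 ≈ 8.500
Minimum mean = 1.500, attained e.g. along the cycle 0 → 2 → 0 with weight 3 and length 2. So λ(A) = 3/2 = 3/2.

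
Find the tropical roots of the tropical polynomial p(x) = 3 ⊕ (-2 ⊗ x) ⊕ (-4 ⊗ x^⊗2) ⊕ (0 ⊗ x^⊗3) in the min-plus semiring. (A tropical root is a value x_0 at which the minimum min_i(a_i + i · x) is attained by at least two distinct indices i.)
Roots: {-4, 2, 5}

Each tropical root is a break point of the lower envelope of the lines y = a_i + i · x (there are 4 lines, with slopes 0, 1, ..., 3). Only the lines that attain the minimum somewhere contribute to roots; other lines are dominated. Here the surviving (envelope) indices are i = 3, i = 2, i = 1, i = 0.
Intersections between consecutive envelope lines give the roots: for adjacent envelope indices i < j the intersection is x = (a_i − a_j) / (j − i). Reading off the sorted break points: {-4, 2, 5}.
Verification: at each break x_0, at least two indices attain the minimum of min_i(a_i + i · x_0).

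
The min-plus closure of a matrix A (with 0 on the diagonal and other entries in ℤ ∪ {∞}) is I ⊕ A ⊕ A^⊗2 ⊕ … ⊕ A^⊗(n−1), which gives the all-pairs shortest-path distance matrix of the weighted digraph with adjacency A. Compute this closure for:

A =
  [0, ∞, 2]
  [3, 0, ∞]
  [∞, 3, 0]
Closure =
  [0, 5, 2]
  [3, 0, 5]
  [6, 3, 0]

This is the Floyd-Warshall all-pairs shortest-path computation. For each intermediate vertex k = 0, 1, …, 2, update dist[i][j] ← min(dist[i][j], dist[i][k] + dist[k][j]). The final matrix gives, for each (i, j), the minimum total weight of any directed path from i to j (possibly empty when i = j).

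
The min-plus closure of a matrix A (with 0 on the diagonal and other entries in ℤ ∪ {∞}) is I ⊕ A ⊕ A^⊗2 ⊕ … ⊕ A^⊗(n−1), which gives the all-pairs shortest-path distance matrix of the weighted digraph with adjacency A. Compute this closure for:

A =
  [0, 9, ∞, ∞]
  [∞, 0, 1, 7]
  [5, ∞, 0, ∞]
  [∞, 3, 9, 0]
Closure =
  [0, 9, 10, 16]
  [6, 0, 1, 7]
  [5, 14, 0, 21]
  [9, 3, 4, 0]

This is the Floyd-Warshall all-pairs shortest-path computation. For each intermediate vertex k = 0, 1, …, 3, update dist[i][j] ← min(dist[i][j], dist[i][k] + dist[k][j]). The final matrix gives, for each (i, j), the minimum total weight of any directed path from i to j (possibly empty when i = j).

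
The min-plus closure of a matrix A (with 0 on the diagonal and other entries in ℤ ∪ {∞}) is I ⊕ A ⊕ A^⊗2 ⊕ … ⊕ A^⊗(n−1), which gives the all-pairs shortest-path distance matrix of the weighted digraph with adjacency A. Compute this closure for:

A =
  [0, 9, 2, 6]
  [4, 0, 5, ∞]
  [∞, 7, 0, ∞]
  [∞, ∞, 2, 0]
Closure =
  [0, 9, 2, 6]
  [4, 0, 5, 10]
  [11, 7, 0, 17]
  [13, 9, 2, 0]

This is the Floyd-Warshall all-pairs shortest-path computation. For each intermediate vertex k = 0, 1, …, 3, update dist[i][j] ← min(dist[i][j], dist[i][k] + dist[k][j]). The final matrix gives, for each (i, j), the minimum total weight of any directed path from i to j (possibly empty when i = j).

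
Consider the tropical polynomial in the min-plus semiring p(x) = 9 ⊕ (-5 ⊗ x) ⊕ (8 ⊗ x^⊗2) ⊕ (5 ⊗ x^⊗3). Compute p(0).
p(0) = -5

A tropical monomial a ⊗ x^⊗i evaluates to a + i · x. Evaluating each term at x = 0:
  Term 0 contributes 9 + 0 · 0 = 9
  Term 1 contributes -5 + 1 · 0 = -5
  Term 2 contributes 8 + 2 · 0 = 8
  Term 3 contributes 5 + 3 · 0 = 5
p(0) = ⊕ of these = min[9, -5, 8, 5] = -5.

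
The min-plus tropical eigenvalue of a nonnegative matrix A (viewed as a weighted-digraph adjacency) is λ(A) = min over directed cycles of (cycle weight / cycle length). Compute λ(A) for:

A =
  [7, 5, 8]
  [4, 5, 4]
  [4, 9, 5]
λ(A) = 13/3

Enumerate directed cycles and compute their means (weight / length). Sample:
  cycle 0 → 0: weight = 7, length = 1, mean = 7/1 ≈ 7.000
  cycle 1 → 1: weight = 5, length = 1, mean = 5/1 ≈ 5.000
  cycle 2 → 2: weight = 5, length = 1, mean = 5/1 ≈ 5.000
  cycle 0 → 1 → 0: weight = 9, length = 2, mean = 9/2 ≈ 4.500
  cycle 0 → 2 → 0: weight = 12, length = 2, mean = 12/2 ≈ 6.000
  cycle 1 → 0 → 1: weight = 9, length = 2, mean = 9/2 ≈ 4.500
Minimum mean = 4.333, attained e.g. along the cycle 0 → 1 → 2 → 0 with weight 13 and length 3. So λ(A) = 13/3 = 13/3.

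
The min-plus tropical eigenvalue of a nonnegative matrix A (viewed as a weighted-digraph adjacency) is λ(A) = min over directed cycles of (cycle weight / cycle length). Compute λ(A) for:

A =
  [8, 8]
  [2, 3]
λ(A) = 3

Enumerate directed cycles and compute their means (weight / length). Sample:
  cycle 0 → 0: weight = 8, length = 1, mean = 8/1 ≈ 8.000
  cycle 1 → 1: weight = 3, length = 1, mean = 3/1 ≈ 3.000
  cycle 0 → 1 → 0: weight = 10, length = 2, mean = 10/2 ≈ 5.000
  cycle 1 → 0 → 1: weight = 10, length = 2, mean = 10/2 ≈ 5.000
Minimum mean = 3.000, attained e.g. along the cycle 1 → 1 with weight 3 and length 1. So λ(A) = 3/1 = 3.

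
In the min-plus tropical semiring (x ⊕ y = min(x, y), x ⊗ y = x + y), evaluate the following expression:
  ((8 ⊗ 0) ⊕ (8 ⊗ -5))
((8 ⊗ 0) ⊕ (8 ⊗ -5)) = 3

Expand innermost to outermost. Recall ⊕ takes the minimum of its arguments and ⊗ takes their sum. Working out the expression ((8 ⊗ 0) ⊕ (8 ⊗ -5)) gives 3.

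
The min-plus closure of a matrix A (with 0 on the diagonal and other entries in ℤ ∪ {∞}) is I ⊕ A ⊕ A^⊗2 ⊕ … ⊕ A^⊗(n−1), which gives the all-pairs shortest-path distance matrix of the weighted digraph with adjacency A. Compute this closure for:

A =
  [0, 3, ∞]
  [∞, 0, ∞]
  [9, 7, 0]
Closure =
  [0, 3, ∞]
  [∞, 0, ∞]
  [9, 7, 0]

This is the Floyd-Warshall all-pairs shortest-path computation. For each intermediate vertex k = 0, 1, …, 2, update dist[i][j] ← min(dist[i][j], dist[i][k] + dist[k][j]). The final matrix gives, for each (i, j), the minimum total weight of any directed path from i to j (possibly empty when i = j).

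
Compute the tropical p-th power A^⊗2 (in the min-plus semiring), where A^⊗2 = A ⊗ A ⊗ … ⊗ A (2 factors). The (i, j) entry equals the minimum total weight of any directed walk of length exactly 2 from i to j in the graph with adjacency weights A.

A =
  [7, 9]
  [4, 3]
A^⊗2 =
  [13, 12]
  [7, 6]

Each entry (A^⊗2)_ij equals the minimum over all length-2 walks i = v_0 → v_1 → … → v_2 = j of Σ_t A[v_t][v_{t+1}]. For example, for (i, j) = (0, 1) we minimise over 2 possible intermediate vertex sequences; the minimum is 12, attained along the walk 0 → 1 → 1.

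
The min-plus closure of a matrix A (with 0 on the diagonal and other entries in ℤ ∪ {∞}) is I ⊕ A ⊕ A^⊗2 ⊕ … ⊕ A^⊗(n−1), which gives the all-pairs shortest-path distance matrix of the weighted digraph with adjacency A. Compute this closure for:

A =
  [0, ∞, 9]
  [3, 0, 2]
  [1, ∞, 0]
Closure =
  [0, ∞, 9]
  [3, 0, 2]
  [1, ∞, 0]

This is the Floyd-Warshall all-pairs shortest-path computation. For each intermediate vertex k = 0, 1, …, 2, update dist[i][j] ← min(dist[i][j], dist[i][k] + dist[k][j]). The final matrix gives, for each (i, j), the minimum total weight of any directed path from i to j (possibly empty when i = j).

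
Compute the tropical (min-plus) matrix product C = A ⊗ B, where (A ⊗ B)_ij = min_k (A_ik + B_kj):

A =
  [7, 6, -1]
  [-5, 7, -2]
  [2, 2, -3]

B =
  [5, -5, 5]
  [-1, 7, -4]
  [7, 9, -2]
A ⊗ B =
  [5, 2, -3]
  [0, -10, -4]
  [1, -3, -5]

Apply the min-plus product entry-by-entry:
  C[0][0] = min over k of (A[0][0] + B[0][0] = 7 + 5 = 12, A[0][1] + B[1][0] = 6 + -1 = 5, A[0][2] + B[2][0] = -1 + 7 = 6) = 5 (attained at k = 1)
  C[0][1] = min over k of (A[0][0] + B[0][1] = 7 + -5 = 2, A[0][1] + B[1][1] = 6 + 7 = 13, A[0][2] + B[2][1] = -1 + 9 = 8) = 2 (attained at k = 0)
  C[0][2] = min over k of (A[0][0] + B[0][2] = 7 + 5 = 12, A[0][1] + B[1][2] = 6 + -4 = 2, A[0][2] + B[2][2] = -1 + -2 = -3) = -3 (attained at k = 2)
  C[1][0] = min over k of (A[1][0] + B[0][0] = -5 + 5 = 0, A[1][1] + B[1][0] = 7 + -1 = 6, A[1][2] + B[2][0] = -2 + 7 = 5) = 0 (attained at k = 0)
  C[1][1] = min over k of (A[1][0] + B[0][1] = -5 + -5 = -10, A[1][1] + B[1][1] = 7 + 7 = 14, A[1][2] + B[2][1] = -2 + 9 = 7) = -10 (attained at k = 0)
  C[1][2] = min over k of (A[1][0] + B[0][2] = -5 + 5 = 0, A[1][1] + B[1][2] = 7 + -4 = 3, A[1][2] + B[2][2] = -2 + -2 = -4) = -4 (attained at k = 2)
  C[2][0] = min over k of (A[2][0] + B[0][0] = 2 + 5 = 7, A[2][1] + B[1][0] = 2 + -1 = 1, A[2][2] + B[2][0] = -3 + 7 = 4) = 1 (attained at k = 1)
  C[2][1] = min over k of (A[2][0] + B[0][1] = 2 + -5 = -3, A[2][1] + B[1][1] = 2 + 7 = 9, A[2][2] + B[2][1] = -3 + 9 = 6) = -3 (attained at k = 0)
  C[2][2] = min over k of (A[2][0] + B[0][2] = 2 + 5 = 7, A[2][1] + B[1][2] = 2 + -4 = -2, A[2][2] + B[2][2] = -3 + -2 = -5) = -5 (attained at k = 2)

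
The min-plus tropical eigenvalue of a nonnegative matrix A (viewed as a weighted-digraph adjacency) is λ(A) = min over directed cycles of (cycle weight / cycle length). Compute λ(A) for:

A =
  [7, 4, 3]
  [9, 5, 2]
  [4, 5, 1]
λ(A) = 1

Enumerate directed cycles and compute their means (weight / length). Sample:
  cycle 0 → 0: weight = 7, length = 1, mean = 7/1 ≈ 7.000
  cycle 1 → 1: weight = 5, length = 1, mean = 5/1 ≈ 5.000
  cycle 2 → 2: weight = 1, length = 1, mean = 1/1 ≈ 1.000
  cycle 0 → 1 → 0: weight = 13, length = 2, mean = 13/2 ≈ 6.500
  cycle 0 → 2 → 0: weight = 7, length = 2, mean = 7/2 ≈ 3.500
  cycle 1 → 0 → 1: weight = 13, length = 2, mean = 13/2 ≈ 6.500
Minimum mean = 1.000, attained e.g. along the cycle 2 → 2 with weight 1 and length 1. So λ(A) = 1/1 = 1.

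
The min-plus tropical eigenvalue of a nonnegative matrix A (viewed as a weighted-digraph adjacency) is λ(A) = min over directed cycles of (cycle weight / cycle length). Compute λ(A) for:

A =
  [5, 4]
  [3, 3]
λ(A) = 3

Enumerate directed cycles and compute their means (weight / length). Sample:
  cycle 0 → 0: weight = 5, length = 1, mean = 5/1 ≈ 5.000
  cycle 1 → 1: weight = 3, length = 1, mean = 3/1 ≈ 3.000
  cycle 0 → 1 → 0: weight = 7, length = 2, mean = 7/2 ≈ 3.500
  cycle 1 → 0 → 1: weight = 7, length = 2, mean = 7/2 ≈ 3.500
Minimum mean = 3.000, attained e.g. along the cycle 1 → 1 with weight 3 and length 1. So λ(A) = 3/1 = 3.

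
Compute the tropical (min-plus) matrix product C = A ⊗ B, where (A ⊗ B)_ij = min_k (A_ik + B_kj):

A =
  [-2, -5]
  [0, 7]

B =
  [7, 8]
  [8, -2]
A ⊗ B =
  [3, -7]
  [7, 5]

Apply the min-plus product entry-by-entry:
  C[0][0] = min over k of (A[0][0] + B[0][0] = -2 + 7 = 5, A[0][1] + B[1][0] = -5 + 8 = 3) = 3 (attained at k = 1)
  C[0][1] = min over k of (A[0][0] + B[0][1] = -2 + 8 = 6, A[0][1] + B[1][1] = -5 + -2 = -7) = -7 (attained at k = 1)
  C[1][0] = min over k of (A[1][0] + B[0][0] = 0 + 7 = 7, A[1][1] + B[1][0] = 7 + 8 = 15) = 7 (attained at k = 0)
  C[1][1] = min over k of (A[1][0] + B[0][1] = 0 + 8 = 8, A[1][1] + B[1][1] = 7 + -2 = 5) = 5 (attained at k = 1)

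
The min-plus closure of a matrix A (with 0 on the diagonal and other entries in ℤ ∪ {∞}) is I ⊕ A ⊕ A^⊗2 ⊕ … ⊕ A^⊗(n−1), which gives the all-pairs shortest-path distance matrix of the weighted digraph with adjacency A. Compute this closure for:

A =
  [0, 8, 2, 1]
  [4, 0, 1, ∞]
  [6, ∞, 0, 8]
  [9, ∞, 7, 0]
Closure =
  [0, 8, 2, 1]
  [4, 0, 1, 5]
  [6, 14, 0, 7]
  [9, 17, 7, 0]

This is the Floyd-Warshall all-pairs shortest-path computation. For each intermediate vertex k = 0, 1, …, 3, update dist[i][j] ← min(dist[i][j], dist[i][k] + dist[k][j]). The final matrix gives, for each (i, j), the minimum total weight of any directed path from i to j (possibly empty when i = j).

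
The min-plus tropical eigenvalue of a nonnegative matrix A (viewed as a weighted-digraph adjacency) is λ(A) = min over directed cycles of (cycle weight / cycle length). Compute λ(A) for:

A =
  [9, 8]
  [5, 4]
λ(A) = 4

Enumerate directed cycles and compute their means (weight / length). Sample:
  cycle 0 → 0: weight = 9, length = 1, mean = 9/1 ≈ 9.000
  cycle 1 → 1: weight = 4, length = 1, mean = 4/1 ≈ 4.000
  cycle 0 → 1 → 0: weight = 13, length = 2, mean = 13/2 ≈ 6.500
  cycle 1 → 0 → 1: weight = 13, length = 2, mean = 13/2 ≈ 6.500
Minimum mean = 4.000, attained e.g. along the cycle 1 → 1 with weight 4 and length 1. So λ(A) = 4/1 = 4.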